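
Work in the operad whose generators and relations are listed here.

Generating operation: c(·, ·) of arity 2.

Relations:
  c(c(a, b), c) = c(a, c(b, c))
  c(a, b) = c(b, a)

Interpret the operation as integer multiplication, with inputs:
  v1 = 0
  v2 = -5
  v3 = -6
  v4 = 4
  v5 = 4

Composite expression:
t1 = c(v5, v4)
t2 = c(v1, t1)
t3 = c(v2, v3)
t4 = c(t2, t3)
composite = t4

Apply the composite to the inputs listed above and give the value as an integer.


0


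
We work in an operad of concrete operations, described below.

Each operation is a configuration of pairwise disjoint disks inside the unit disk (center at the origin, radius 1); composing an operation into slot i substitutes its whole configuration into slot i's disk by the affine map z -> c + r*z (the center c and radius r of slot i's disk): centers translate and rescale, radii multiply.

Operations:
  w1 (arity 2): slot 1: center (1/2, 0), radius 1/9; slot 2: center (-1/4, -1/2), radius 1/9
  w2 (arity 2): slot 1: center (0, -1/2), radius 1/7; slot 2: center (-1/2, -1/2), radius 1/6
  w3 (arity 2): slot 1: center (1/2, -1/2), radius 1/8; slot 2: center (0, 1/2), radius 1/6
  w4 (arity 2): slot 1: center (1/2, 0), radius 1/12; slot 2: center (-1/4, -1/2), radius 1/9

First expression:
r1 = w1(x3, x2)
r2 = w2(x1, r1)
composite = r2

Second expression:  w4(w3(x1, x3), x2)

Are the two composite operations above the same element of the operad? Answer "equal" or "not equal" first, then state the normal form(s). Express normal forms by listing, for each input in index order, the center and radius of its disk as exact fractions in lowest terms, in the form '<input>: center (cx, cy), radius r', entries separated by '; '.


Normal form of the first expression: x1: center (0, -1/2), radius 1/7; x2: center (-13/24, -7/12), radius 1/54; x3: center (-5/12, -1/2), radius 1/54
Normal form of the second expression: x1: center (13/24, -1/24), radius 1/96; x2: center (-1/4, -1/2), radius 1/9; x3: center (1/2, 1/24), radius 1/72
They disagree, so not equal.

not equal; the first gives x1: center (0, -1/2), radius 1/7; x2: center (-13/24, -7/12), radius 1/54; x3: center (-5/12, -1/2), radius 1/54 and the second x1: center (13/24, -1/24), radius 1/96; x2: center (-1/4, -1/2), radius 1/9; x3: center (1/2, 1/24), radius 1/72


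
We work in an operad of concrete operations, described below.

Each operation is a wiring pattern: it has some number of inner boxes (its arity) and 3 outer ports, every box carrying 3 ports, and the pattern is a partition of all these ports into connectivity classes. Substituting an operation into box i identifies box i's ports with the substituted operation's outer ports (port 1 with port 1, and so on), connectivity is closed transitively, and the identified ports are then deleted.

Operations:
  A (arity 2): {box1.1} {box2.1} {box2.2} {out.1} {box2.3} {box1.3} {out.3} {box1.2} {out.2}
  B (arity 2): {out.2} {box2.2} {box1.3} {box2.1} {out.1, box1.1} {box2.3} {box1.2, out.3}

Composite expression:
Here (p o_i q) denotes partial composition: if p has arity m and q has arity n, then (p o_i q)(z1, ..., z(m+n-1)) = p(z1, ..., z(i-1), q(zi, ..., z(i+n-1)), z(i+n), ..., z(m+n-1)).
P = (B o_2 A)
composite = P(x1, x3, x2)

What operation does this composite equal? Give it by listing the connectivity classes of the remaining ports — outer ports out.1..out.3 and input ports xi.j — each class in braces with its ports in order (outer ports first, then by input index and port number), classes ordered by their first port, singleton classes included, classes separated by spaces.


Treat the ports identified at B as solder joints: merge, then drop.
stage A: inputs (x3, x2), connectivity {out.1} {out.2} {out.3} {x2.1} {x2.2} {x2.3} {x3.1} {x3.2} {x3.3}, out.j its boundary
stage B: inputs (x1, x3, x2), connectivity {out.1, x1.1} {out.2} {out.3, x1.2} {x1.3} {x2.1} {x2.2} {x2.3} {x3.1} {x3.2} {x3.3}, out.j its boundary

{out.1, x1.1} {out.2} {out.3, x1.2} {x1.3} {x2.1} {x2.2} {x2.3} {x3.1} {x3.2} {x3.3}


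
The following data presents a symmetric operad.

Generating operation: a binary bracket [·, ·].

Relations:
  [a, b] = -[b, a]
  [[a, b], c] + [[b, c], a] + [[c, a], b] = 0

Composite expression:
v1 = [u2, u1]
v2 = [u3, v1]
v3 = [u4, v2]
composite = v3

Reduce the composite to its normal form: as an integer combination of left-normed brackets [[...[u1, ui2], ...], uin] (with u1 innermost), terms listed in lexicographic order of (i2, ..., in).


-[[[u1, u2], u3], u4]

In the tensor algebra, words opening u1 carry the u1-anchored form.
Composite bracket: [u4, [u3, [u2, u1]]]
Expanding via [a, b] = ab - ba: 8 signed words (2^3 = 8).
Only words starting with u1 matter:
  the word u1u2u3u4 carries sign -1 and contributes -[[[u1, u2], u3], u4]


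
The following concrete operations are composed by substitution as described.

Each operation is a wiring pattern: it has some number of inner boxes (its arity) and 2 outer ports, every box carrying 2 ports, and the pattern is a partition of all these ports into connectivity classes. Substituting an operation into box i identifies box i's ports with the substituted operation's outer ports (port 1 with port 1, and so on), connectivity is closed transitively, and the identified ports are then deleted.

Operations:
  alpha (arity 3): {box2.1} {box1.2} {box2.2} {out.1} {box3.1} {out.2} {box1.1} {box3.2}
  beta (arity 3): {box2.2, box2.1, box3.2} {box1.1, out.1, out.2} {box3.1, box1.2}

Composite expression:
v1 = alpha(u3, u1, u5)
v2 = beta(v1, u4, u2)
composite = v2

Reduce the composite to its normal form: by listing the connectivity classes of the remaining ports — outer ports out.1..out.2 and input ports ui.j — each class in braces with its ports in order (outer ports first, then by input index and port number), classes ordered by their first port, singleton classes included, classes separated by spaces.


Treat the ports identified at beta as solder joints: merge, then drop.
stage alpha: inputs (u3, u1, u5), connectivity {out.1} {out.2} {u1.1} {u1.2} {u3.1} {u3.2} {u5.1} {u5.2}, out.j its boundary
stage beta: inputs (u3, u1, u5, u4, u2), connectivity {out.1, out.2} {u1.1} {u1.2} {u2.1} {u2.2, u4.1, u4.2} {u3.1} {u3.2} {u5.1} {u5.2}, out.j its boundary

{out.1, out.2} {u1.1} {u1.2} {u2.1} {u2.2, u4.1, u4.2} {u3.1} {u3.2} {u5.1} {u5.2}


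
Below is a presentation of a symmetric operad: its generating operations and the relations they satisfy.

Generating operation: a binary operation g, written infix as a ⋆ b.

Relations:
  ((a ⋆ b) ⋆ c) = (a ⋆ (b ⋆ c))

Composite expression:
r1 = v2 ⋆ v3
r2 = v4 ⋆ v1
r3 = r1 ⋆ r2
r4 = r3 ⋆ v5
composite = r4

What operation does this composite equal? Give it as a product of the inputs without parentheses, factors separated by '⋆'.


v2 ⋆ v3 ⋆ v4 ⋆ v1 ⋆ v5

All parenthesizations of g agree; list the v-inputs left to right.
(v2 ⋆ v3) reduces to v2 ⋆ v3
(v4 ⋆ v1) reduces to v4 ⋆ v1
((v2 ⋆ v3) ⋆ (v4 ⋆ v1)) reduces to v2 ⋆ v3 ⋆ v4 ⋆ v1
(((v2 ⋆ v3) ⋆ (v4 ⋆ v1)) ⋆ v5) reduces to v2 ⋆ v3 ⋆ v4 ⋆ v1 ⋆ v5


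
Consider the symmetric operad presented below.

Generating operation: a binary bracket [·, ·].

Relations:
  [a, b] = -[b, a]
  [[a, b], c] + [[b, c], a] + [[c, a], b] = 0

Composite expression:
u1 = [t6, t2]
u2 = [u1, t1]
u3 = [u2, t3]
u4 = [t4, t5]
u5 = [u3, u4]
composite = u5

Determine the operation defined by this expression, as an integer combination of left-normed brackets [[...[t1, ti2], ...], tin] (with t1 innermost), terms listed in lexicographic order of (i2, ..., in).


[[[[[t1, t2], t6], t3], t4], t5] - [[[[[t1, t2], t6], t3], t5], t4] - [[[[[t1, t6], t2], t3], t4], t5] + [[[[[t1, t6], t2], t3], t5], t4]

Antisymmetry and Jacobi reduce to t1-anchored left-normed brackets.
Composite bracket: [[[[t6, t2], t1], t3], [t4, t5]]
Under [a, b] = ab - ba we get 32 signed associative words (2^5 = 32).
The t1-initial words carry the normal form:
  sign of t1t2t6t3t4t5 is +1, so it contributes +[[[[[t1, t2], t6], t3], t4], t5]
  sign of t1t2t6t3t5t4 is -1, so it contributes -[[[[[t1, t2], t6], t3], t5], t4]
  sign of t1t6t2t3t4t5 is -1, so it contributes -[[[[[t1, t6], t2], t3], t4], t5]
  sign of t1t6t2t3t5t4 is +1, so it contributes +[[[[[t1, t6], t2], t3], t5], t4]


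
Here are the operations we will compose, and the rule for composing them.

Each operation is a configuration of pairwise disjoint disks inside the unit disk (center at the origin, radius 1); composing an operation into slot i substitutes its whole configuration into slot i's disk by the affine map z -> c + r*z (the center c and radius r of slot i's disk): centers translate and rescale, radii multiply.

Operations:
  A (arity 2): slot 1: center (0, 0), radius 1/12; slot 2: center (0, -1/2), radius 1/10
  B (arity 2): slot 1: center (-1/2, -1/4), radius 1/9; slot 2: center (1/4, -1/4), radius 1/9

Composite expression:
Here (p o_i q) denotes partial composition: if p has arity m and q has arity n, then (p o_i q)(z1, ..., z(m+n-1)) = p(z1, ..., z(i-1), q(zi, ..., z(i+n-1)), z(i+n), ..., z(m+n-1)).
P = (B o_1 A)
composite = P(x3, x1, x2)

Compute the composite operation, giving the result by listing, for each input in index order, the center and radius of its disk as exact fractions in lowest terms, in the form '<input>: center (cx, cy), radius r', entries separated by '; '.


x1: center (-1/2, -11/36), radius 1/90; x2: center (1/4, -1/4), radius 1/9; x3: center (-1/2, -1/4), radius 1/108

Affine substitution under B: radii multiply and x-centers shift.
input x3: applying the 2 nested substitutions gives center (-1/2, -1/4), radius 1/108
input x1: applying the 2 nested substitutions gives center (-1/2, -11/36), radius 1/90
input x2: applying the 1 nested substitution gives center (1/4, -1/4), radius 1/9


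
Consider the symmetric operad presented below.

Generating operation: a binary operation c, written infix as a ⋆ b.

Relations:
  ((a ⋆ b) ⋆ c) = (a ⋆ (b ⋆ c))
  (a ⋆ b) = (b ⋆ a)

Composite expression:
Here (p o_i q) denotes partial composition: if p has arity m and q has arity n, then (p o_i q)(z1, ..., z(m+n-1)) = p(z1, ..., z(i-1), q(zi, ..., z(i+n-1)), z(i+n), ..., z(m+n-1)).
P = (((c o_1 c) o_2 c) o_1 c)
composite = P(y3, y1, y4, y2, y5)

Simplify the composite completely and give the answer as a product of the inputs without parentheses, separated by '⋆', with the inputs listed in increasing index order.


With c associative and commutative, the y-input set is all that matters.
(y3 ⋆ y1) collapses to y3 ⋆ y1
(y4 ⋆ y2) collapses to y4 ⋆ y2
((y3 ⋆ y1) ⋆ (y4 ⋆ y2)) collapses to y3 ⋆ y1 ⋆ y4 ⋆ y2
(((y3 ⋆ y1) ⋆ (y4 ⋆ y2)) ⋆ y5) collapses to y3 ⋆ y1 ⋆ y4 ⋆ y2 ⋆ y5
rearranged into index order: y1 ⋆ y2 ⋆ y3 ⋆ y4 ⋆ y5

y1 ⋆ y2 ⋆ y3 ⋆ y4 ⋆ y5


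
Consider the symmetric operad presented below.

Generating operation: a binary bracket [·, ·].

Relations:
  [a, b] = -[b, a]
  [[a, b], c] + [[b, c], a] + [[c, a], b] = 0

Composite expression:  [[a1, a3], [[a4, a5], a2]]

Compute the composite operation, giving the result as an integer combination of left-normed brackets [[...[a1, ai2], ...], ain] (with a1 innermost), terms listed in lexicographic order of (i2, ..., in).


Skip Jacobi rewriting: expand, keep a1-initial words, read off terms.
Composite bracket: [[a1, a3], [[a4, a5], a2]]
Each bracket splits as ab - ba, giving 16 signed words (2^4 = 16).
Keep just the words that open with a1:
  word a1a3a2a4a5 has sign -1, contributing -[[[[a1, a3], a2], a4], a5]
  word a1a3a2a5a4 has sign +1, contributing +[[[[a1, a3], a2], a5], a4]
  word a1a3a4a5a2 has sign +1, contributing +[[[[a1, a3], a4], a5], a2]
  word a1a3a5a4a2 has sign -1, contributing -[[[[a1, a3], a5], a4], a2]

-[[[[a1, a3], a2], a4], a5] + [[[[a1, a3], a2], a5], a4] + [[[[a1, a3], a4], a5], a2] - [[[[a1, a3], a5], a4], a2]


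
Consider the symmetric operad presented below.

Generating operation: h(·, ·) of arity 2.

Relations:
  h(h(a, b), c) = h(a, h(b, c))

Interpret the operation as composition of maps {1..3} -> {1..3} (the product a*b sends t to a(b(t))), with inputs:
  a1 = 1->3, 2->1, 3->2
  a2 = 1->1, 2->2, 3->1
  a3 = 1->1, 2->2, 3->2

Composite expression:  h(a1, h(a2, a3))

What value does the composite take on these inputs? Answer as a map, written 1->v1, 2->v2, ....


h(a2, a3) = 1->1, 2->2, 3->2
h(a1, h(a2, a3)) = 1->3, 2->1, 3->1

1->3, 2->1, 3->1


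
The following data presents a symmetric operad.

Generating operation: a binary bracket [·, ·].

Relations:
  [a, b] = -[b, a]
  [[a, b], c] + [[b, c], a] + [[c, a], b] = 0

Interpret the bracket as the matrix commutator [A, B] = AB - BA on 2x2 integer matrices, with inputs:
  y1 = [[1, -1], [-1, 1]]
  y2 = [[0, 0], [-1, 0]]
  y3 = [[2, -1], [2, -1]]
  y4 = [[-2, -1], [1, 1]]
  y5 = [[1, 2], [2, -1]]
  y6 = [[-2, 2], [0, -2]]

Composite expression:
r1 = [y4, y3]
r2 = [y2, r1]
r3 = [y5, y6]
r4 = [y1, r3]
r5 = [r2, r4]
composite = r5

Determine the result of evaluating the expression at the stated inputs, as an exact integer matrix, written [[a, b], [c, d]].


[[16, -96], [-80, -16]]

[y4, y3] = [[-1, 6], [9, 1]]
[y2, [y4, y3]] = [[6, 0], [2, -6]]
[y5, y6] = [[-4, 4], [0, 4]]
[y1, [y5, y6]] = [[4, -8], [8, -4]]
[[y2, [y4, y3]], [y1, [y5, y6]]] = [[16, -96], [-80, -16]]


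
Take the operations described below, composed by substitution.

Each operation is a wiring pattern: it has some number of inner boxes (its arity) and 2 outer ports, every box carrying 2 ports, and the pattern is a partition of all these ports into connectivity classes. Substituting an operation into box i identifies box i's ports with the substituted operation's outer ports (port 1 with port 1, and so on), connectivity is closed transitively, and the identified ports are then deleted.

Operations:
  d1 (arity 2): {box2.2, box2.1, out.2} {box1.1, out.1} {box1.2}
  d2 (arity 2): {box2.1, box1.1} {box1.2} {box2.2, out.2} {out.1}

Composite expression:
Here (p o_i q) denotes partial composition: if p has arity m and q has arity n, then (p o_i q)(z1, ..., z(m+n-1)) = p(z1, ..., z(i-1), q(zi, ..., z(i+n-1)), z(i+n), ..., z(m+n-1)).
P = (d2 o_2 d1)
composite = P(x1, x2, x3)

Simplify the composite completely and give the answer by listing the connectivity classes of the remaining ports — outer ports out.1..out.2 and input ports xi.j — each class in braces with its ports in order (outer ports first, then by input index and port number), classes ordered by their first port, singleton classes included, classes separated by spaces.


{out.1} {out.2, x3.1, x3.2} {x1.1, x2.1} {x1.2} {x2.2}

Reachability decides: close wires over d2-identified ports.
d1 over (x2, x3) gives {out.1, x2.1} {out.2, x3.1, x3.2} {x2.2}, out.j being that stage's outer ports
d2 over (x1, x2, x3) gives {out.1} {out.2, x3.1, x3.2} {x1.1, x2.1} {x1.2} {x2.2}, out.j being that stage's outer ports


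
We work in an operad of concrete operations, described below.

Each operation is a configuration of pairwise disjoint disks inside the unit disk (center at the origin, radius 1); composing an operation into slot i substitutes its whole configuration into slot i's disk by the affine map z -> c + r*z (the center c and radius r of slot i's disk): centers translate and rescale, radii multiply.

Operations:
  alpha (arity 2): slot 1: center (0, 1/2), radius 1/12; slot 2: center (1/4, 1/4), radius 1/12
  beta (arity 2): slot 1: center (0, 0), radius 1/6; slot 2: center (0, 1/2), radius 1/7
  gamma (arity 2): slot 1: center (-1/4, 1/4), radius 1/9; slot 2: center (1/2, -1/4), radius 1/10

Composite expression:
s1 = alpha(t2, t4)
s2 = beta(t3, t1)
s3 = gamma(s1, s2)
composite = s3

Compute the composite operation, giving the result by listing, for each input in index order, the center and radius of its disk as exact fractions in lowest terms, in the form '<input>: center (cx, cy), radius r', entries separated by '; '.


t1: center (1/2, -1/5), radius 1/70; t2: center (-1/4, 11/36), radius 1/108; t3: center (1/2, -1/4), radius 1/60; t4: center (-2/9, 5/18), radius 1/108

Each t-disk chains the slot maps above it in gamma; radii multiply.
tracing t2 down its 2-map path: center (-1/4, 11/36), radius 1/108
tracing t4 down its 2-map path: center (-2/9, 5/18), radius 1/108
tracing t3 down its 2-map path: center (1/2, -1/4), radius 1/60
tracing t1 down its 2-map path: center (1/2, -1/5), radius 1/70


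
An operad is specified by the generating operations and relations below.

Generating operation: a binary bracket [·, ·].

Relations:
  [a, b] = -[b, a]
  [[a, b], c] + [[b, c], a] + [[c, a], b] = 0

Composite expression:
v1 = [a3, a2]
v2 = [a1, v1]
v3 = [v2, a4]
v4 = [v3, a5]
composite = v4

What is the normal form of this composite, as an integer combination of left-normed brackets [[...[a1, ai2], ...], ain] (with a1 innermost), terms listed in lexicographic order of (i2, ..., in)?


-[[[[a1, a2], a3], a4], a5] + [[[[a1, a3], a2], a4], a5]

Left-normed coefficients sit on the a1-initial expansion words.
Composite bracket: [[[a1, [a3, a2]], a4], a5]
Full expansion: 16 signed words from ab - ba (2^4 = 16).
Collect the words opening with a1:
  word a1a2a3a4a5 has sign -1, contributing -[[[[a1, a2], a3], a4], a5]
  word a1a3a2a4a5 has sign +1, contributing +[[[[a1, a3], a2], a4], a5]


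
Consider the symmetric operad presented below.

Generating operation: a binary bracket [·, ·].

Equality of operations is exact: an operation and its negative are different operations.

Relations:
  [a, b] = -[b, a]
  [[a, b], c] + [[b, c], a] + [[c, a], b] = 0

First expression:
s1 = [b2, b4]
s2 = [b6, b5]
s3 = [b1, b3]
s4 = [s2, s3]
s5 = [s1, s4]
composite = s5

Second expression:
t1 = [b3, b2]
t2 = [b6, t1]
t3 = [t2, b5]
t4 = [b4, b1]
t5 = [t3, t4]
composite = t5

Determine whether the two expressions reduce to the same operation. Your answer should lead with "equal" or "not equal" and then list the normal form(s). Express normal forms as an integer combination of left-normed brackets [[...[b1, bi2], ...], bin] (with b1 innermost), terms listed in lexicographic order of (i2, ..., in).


not equal: they reduce to -[[[[[b1, b3], b5], b6], b2], b4] + [[[[[b1, b3], b5], b6], b4], b2] + [[[[[b1, b3], b6], b5], b2], b4] - [[[[[b1, b3], b6], b5], b4], b2] and [[[[[b1, b4], b2], b3], b6], b5] - [[[[[b1, b4], b3], b2], b6], b5] - [[[[[b1, b4], b5], b2], b3], b6] + [[[[[b1, b4], b5], b3], b2], b6] + [[[[[b1, b4], b5], b6], b2], b3] - [[[[[b1, b4], b5], b6], b3], b2] - [[[[[b1, b4], b6], b2], b3], b5] + [[[[[b1, b4], b6], b3], b2], b5]


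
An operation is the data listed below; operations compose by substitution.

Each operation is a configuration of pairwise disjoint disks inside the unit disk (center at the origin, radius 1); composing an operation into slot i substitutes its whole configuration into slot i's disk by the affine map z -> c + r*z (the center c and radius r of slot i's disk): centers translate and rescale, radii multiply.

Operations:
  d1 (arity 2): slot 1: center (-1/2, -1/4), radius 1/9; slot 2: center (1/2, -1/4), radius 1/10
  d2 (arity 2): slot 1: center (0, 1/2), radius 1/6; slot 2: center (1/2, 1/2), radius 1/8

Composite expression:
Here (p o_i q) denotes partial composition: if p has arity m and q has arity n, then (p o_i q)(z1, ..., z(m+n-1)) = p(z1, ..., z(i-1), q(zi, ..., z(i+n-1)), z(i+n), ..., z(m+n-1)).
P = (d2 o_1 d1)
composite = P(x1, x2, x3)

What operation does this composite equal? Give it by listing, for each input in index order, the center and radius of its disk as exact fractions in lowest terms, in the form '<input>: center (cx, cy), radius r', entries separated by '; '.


x1: center (-1/12, 11/24), radius 1/54; x2: center (1/12, 11/24), radius 1/60; x3: center (1/2, 1/2), radius 1/8

Only the slot chain above each x matters under d2; compose those maps.
input x1: composing its 2 substitution steps yields center (-1/12, 11/24), radius 1/54
input x2: composing its 2 substitution steps yields center (1/12, 11/24), radius 1/60
input x3: composing its 1 substitution step yields center (1/2, 1/2), radius 1/8


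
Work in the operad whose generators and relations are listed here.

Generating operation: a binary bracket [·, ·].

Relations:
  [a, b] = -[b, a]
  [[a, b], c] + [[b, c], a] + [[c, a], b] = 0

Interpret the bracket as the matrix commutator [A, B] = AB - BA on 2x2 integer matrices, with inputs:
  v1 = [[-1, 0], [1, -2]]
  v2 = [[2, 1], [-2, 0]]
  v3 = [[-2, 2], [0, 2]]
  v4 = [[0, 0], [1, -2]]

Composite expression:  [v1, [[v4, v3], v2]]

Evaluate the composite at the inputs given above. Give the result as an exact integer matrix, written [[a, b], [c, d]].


[v4, v3] = [[-2, 4], [-4, 2]]
[[v4, v3], v2] = [[-4, -12], [-16, 4]]
[v1, [[v4, v3], v2]] = [[12, -12], [8, -12]]

[[12, -12], [8, -12]]


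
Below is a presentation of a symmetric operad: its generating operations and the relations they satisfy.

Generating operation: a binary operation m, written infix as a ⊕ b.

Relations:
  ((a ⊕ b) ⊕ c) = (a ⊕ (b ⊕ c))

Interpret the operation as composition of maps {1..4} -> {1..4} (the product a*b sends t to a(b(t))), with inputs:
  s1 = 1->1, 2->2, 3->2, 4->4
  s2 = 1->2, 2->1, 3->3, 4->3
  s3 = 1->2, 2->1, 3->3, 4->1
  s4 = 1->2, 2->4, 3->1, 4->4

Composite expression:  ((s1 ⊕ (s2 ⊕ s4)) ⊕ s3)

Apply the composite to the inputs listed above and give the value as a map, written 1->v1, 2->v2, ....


1->2, 2->1, 3->2, 4->1


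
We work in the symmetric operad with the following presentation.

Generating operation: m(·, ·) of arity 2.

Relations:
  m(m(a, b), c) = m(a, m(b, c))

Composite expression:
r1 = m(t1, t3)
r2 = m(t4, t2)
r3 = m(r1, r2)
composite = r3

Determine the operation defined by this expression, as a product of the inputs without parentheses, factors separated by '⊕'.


t1 ⊕ t3 ⊕ t4 ⊕ t2

Under associativity of m, the answer is the t's in reading order.
m(t1, t3) unparenthesizes to t1 ⊕ t3
m(t4, t2) unparenthesizes to t4 ⊕ t2
m(m(t1, t3), m(t4, t2)) unparenthesizes to t1 ⊕ t3 ⊕ t4 ⊕ t2


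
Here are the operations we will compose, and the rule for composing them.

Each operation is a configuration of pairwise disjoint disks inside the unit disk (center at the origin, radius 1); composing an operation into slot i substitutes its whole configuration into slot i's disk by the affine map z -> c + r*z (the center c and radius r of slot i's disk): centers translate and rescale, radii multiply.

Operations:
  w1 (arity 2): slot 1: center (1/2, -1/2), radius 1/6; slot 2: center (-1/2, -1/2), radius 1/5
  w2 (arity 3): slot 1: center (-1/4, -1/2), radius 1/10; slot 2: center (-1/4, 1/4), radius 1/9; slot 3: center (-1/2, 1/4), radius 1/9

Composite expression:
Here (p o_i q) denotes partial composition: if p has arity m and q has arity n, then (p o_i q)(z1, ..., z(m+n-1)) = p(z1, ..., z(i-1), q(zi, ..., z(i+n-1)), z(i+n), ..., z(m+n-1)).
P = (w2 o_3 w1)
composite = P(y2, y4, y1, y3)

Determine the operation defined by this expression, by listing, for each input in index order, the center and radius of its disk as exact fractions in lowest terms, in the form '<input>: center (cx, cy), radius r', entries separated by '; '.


y1: center (-4/9, 7/36), radius 1/54; y2: center (-1/4, -1/2), radius 1/10; y3: center (-5/9, 7/36), radius 1/45; y4: center (-1/4, 1/4), radius 1/9

Only the slot chain above each y matters under w2; compose those maps.
for y2, the 1-step affine chain lands on center (-1/4, -1/2), radius 1/10
for y4, the 1-step affine chain lands on center (-1/4, 1/4), radius 1/9
for y1, the 2-step affine chain lands on center (-4/9, 7/36), radius 1/54
for y3, the 2-step affine chain lands on center (-5/9, 7/36), radius 1/45


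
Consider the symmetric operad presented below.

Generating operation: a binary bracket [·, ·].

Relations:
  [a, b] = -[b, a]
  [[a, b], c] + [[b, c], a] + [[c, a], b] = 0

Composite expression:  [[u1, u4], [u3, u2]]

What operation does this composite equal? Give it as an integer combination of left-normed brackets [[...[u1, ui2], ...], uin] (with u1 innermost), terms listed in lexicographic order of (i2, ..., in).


-[[[u1, u4], u2], u3] + [[[u1, u4], u3], u2]

In the tensor algebra, words opening u1 carry the u1-anchored form.
Composite bracket: [[u1, u4], [u3, u2]]
Expanding via [a, b] = ab - ba: 8 signed words (2^3 = 8).
Words beginning with u1 determine it all:
  the word u1u4u2u3 carries sign -1 and contributes -[[[u1, u4], u2], u3]
  the word u1u4u3u2 carries sign +1 and contributes +[[[u1, u4], u3], u2]


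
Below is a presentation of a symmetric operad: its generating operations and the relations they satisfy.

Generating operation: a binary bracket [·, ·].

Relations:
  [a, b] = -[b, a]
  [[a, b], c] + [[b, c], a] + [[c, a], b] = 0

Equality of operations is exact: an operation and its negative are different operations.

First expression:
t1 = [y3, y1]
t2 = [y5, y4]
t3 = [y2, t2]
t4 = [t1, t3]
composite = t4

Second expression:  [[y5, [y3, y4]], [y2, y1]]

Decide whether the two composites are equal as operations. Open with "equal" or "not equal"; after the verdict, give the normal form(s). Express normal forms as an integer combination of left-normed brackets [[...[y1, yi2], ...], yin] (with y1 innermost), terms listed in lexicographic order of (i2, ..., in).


not equal — first [[[[y1, y3], y2], y4], y5] - [[[[y1, y3], y2], y5], y4] - [[[[y1, y3], y4], y5], y2] + [[[[y1, y3], y5], y4], y2], second -[[[[y1, y2], y3], y4], y5] + [[[[y1, y2], y4], y3], y5] + [[[[y1, y2], y5], y3], y4] - [[[[y1, y2], y5], y4], y3]

The first expression, normalized: [[[[y1, y3], y2], y4], y5] - [[[[y1, y3], y2], y5], y4] - [[[[y1, y3], y4], y5], y2] + [[[[y1, y3], y5], y4], y2]
The second expression, normalized: -[[[[y1, y2], y3], y4], y5] + [[[[y1, y2], y4], y3], y5] + [[[[y1, y2], y5], y3], y4] - [[[[y1, y2], y5], y4], y3]
The forms do not match — not equal.


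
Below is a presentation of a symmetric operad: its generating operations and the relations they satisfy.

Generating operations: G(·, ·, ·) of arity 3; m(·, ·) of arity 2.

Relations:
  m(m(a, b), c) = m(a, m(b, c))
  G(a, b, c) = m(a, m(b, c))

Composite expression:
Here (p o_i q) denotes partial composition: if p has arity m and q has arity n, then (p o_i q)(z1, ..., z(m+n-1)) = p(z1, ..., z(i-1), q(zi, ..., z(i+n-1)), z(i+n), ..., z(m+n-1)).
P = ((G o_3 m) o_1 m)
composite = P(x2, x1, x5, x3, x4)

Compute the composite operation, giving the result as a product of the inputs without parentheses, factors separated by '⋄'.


Associativity of G dissolves the nesting; only the x-input order survives.
m(x2, x1) collapses to x2 ⋄ x1
m(x3, x4) collapses to x3 ⋄ x4
G(m(x2, x1), x5, m(x3, x4)) collapses to x2 ⋄ x1 ⋄ x5 ⋄ x3 ⋄ x4

x2 ⋄ x1 ⋄ x5 ⋄ x3 ⋄ x4


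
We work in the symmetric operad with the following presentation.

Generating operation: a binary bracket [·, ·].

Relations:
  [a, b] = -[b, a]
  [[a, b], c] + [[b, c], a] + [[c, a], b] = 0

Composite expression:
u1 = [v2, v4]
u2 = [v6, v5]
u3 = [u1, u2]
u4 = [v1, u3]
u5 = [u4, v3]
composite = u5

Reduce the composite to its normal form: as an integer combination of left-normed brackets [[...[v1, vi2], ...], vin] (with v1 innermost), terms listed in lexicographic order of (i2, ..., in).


Left-normed coefficients sit on the v1-initial expansion words.
Composite bracket: [[v1, [[v2, v4], [v6, v5]]], v3]
The bracket unfolds into 32 signed words via [a, b] = ab - ba (2^5 = 32).
Keep just the words that open with v1:
  word v1v2v4v5v6v3 has sign -1, contributing -[[[[[v1, v2], v4], v5], v6], v3]
  word v1v2v4v6v5v3 has sign +1, contributing +[[[[[v1, v2], v4], v6], v5], v3]
  word v1v4v2v5v6v3 has sign +1, contributing +[[[[[v1, v4], v2], v5], v6], v3]
  word v1v4v2v6v5v3 has sign -1, contributing -[[[[[v1, v4], v2], v6], v5], v3]
  word v1v5v6v2v4v3 has sign +1, contributing +[[[[[v1, v5], v6], v2], v4], v3]
  word v1v5v6v4v2v3 has sign -1, contributing -[[[[[v1, v5], v6], v4], v2], v3]
  word v1v6v5v2v4v3 has sign -1, contributing -[[[[[v1, v6], v5], v2], v4], v3]
  word v1v6v5v4v2v3 has sign +1, contributing +[[[[[v1, v6], v5], v4], v2], v3]

-[[[[[v1, v2], v4], v5], v6], v3] + [[[[[v1, v2], v4], v6], v5], v3] + [[[[[v1, v4], v2], v5], v6], v3] - [[[[[v1, v4], v2], v6], v5], v3] + [[[[[v1, v5], v6], v2], v4], v3] - [[[[[v1, v5], v6], v4], v2], v3] - [[[[[v1, v6], v5], v2], v4], v3] + [[[[[v1, v6], v5], v4], v2], v3]


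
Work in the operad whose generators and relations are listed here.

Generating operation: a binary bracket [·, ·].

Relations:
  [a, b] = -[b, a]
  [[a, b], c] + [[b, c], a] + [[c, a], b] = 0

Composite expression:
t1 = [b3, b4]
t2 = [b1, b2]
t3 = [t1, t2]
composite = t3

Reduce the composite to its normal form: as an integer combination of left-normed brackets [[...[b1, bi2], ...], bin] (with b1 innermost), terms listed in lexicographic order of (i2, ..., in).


-[[[b1, b2], b3], b4] + [[[b1, b2], b4], b3]


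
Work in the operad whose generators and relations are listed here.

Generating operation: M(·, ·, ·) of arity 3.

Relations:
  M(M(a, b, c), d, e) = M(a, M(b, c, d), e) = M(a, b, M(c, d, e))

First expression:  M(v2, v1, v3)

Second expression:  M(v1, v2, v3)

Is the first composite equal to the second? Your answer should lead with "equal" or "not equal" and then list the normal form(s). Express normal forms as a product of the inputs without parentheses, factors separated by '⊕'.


Normal form of the first expression: v2 ⊕ v1 ⊕ v3
Normal form of the second expression: v1 ⊕ v2 ⊕ v3
Different reductions; not equal.

not equal — first v2 ⊕ v1 ⊕ v3, second v1 ⊕ v2 ⊕ v3


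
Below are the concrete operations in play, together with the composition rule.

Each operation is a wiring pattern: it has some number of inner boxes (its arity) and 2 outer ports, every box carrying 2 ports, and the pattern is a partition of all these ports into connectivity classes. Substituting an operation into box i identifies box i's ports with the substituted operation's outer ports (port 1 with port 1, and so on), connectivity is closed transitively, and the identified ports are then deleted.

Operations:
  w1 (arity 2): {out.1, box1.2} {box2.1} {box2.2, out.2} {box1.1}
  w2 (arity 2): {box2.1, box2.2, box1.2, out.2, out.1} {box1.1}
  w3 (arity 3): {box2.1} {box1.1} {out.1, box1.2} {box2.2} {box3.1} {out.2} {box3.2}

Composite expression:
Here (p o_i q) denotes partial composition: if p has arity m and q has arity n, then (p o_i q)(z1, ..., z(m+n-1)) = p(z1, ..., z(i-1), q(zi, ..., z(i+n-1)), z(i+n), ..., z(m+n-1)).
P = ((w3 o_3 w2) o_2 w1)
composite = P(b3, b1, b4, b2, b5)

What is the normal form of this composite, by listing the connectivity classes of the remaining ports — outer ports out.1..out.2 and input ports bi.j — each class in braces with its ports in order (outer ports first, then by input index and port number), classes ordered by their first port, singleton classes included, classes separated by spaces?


Treat the ports identified at w3 as solder joints: merge, then drop.
w1 over (b1, b4) gives {out.1, b1.2} {out.2, b4.2} {b1.1} {b4.1}, out.j being that stage's outer ports
w2 over (b2, b5) gives {out.1, out.2, b2.2, b5.1, b5.2} {b2.1}, out.j being that stage's outer ports
w3 over (b3, b1, b4, b2, b5) gives {out.1, b3.2} {out.2} {b1.1} {b1.2} {b2.1} {b2.2, b5.1, b5.2} {b3.1} {b4.1} {b4.2}, out.j being that stage's outer ports

{out.1, b3.2} {out.2} {b1.1} {b1.2} {b2.1} {b2.2, b5.1, b5.2} {b3.1} {b4.1} {b4.2}


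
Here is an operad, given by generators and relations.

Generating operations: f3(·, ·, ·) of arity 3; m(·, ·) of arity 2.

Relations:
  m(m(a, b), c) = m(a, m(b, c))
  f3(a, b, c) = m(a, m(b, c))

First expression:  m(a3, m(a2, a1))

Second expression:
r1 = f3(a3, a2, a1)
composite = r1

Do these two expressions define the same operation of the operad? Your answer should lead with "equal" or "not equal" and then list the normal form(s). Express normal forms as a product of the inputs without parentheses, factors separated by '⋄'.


equal; the common form is a3 ⋄ a2 ⋄ a1


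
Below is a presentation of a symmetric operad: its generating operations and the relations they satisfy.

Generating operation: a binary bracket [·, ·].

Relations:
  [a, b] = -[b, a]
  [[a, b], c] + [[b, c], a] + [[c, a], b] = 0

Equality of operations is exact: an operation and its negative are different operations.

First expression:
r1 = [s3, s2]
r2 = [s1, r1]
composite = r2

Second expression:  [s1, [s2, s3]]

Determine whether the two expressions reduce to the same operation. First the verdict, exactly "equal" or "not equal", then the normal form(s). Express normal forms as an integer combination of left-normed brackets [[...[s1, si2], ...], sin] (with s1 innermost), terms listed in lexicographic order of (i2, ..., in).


The first expression reduces to -[[s1, s2], s3] + [[s1, s3], s2]
The second expression reduces to [[s1, s2], s3] - [[s1, s3], s2]
No match — not equal.

not equal — first -[[s1, s2], s3] + [[s1, s3], s2], second [[s1, s2], s3] - [[s1, s3], s2]


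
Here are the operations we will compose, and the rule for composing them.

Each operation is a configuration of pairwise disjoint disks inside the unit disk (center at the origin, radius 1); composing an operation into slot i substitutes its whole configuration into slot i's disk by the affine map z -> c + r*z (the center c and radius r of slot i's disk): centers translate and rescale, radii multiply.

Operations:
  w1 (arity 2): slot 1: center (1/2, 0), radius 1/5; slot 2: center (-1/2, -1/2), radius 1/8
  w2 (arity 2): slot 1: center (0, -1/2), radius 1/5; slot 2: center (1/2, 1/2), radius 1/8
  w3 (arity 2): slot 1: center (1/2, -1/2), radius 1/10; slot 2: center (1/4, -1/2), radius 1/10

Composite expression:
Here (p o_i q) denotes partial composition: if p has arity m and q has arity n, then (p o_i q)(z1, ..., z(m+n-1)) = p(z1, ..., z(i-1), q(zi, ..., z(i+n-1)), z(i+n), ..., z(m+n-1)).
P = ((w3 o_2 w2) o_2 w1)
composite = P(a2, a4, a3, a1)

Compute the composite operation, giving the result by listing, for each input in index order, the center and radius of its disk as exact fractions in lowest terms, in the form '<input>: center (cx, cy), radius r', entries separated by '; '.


Follow each a-input down from w3: c' goes to c + r*c', radius to r*r'.
tracing a2 down its 1-map path: center (1/2, -1/2), radius 1/10
tracing a4 down its 3-map path: center (13/50, -11/20), radius 1/250
tracing a3 down its 3-map path: center (6/25, -14/25), radius 1/400
tracing a1 down its 2-map path: center (3/10, -9/20), radius 1/80

a1: center (3/10, -9/20), radius 1/80; a2: center (1/2, -1/2), radius 1/10; a3: center (6/25, -14/25), radius 1/400; a4: center (13/50, -11/20), radius 1/250


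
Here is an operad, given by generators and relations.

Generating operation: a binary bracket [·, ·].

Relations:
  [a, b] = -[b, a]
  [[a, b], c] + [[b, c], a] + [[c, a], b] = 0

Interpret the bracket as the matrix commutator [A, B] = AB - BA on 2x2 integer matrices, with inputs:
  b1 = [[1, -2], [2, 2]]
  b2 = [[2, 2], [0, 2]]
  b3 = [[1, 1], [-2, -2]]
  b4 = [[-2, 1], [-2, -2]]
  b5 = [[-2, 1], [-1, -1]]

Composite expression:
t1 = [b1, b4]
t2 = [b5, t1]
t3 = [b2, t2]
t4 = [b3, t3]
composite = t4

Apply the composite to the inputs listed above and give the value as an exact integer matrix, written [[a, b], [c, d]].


[[24, 60], [48, -24]]

[b1, b4] = [[2, -1], [-2, -2]]
[b5, [b1, b4]] = [[-3, -3], [-6, 3]]
[b2, [b5, [b1, b4]]] = [[-12, 12], [0, 12]]
[b3, [b2, [b5, [b1, b4]]]] = [[24, 60], [48, -24]]


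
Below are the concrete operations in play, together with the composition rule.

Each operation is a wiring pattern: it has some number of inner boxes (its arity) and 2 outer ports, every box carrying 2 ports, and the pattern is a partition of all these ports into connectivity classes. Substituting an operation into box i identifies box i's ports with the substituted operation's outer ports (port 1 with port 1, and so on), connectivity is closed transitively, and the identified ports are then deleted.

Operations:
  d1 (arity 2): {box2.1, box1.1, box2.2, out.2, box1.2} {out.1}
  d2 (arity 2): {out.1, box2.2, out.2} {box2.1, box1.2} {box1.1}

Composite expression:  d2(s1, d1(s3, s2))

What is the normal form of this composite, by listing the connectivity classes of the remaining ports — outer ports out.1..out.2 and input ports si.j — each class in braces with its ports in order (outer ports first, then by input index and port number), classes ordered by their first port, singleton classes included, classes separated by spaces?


{out.1, out.2, s2.1, s2.2, s3.1, s3.2} {s1.1} {s1.2}


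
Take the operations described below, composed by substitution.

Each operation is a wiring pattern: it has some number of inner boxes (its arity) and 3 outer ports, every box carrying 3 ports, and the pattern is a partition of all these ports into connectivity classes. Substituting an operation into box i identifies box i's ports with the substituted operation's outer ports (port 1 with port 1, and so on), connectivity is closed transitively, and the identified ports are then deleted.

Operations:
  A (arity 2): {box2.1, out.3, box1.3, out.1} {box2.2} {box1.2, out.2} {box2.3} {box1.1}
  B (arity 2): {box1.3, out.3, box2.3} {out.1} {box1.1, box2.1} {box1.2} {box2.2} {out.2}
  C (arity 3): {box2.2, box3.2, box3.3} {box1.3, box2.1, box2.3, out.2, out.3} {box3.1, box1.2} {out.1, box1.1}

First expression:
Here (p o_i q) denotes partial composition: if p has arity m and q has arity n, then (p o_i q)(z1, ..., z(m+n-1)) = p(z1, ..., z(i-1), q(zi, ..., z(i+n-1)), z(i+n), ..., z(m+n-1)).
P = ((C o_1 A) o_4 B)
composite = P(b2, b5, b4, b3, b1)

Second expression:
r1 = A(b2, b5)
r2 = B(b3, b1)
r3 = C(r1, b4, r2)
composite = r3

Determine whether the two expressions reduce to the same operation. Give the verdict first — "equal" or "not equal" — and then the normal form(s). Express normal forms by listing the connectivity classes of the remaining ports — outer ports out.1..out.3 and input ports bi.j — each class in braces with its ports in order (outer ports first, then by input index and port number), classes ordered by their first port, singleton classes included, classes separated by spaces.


The first expression, normalized: {out.1, out.2, out.3, b2.3, b4.1, b4.3, b5.1} {b1.1, b3.1} {b1.2} {b1.3, b3.3, b4.2} {b2.1} {b2.2} {b3.2} {b5.2} {b5.3}
The second expression, normalized: {out.1, out.2, out.3, b2.3, b4.1, b4.3, b5.1} {b1.1, b3.1} {b1.2} {b1.3, b3.3, b4.2} {b2.1} {b2.2} {b3.2} {b5.2} {b5.3}
Identical normal forms: equal.

equal; both compose to {out.1, out.2, out.3, b2.3, b4.1, b4.3, b5.1} {b1.1, b3.1} {b1.2} {b1.3, b3.3, b4.2} {b2.1} {b2.2} {b3.2} {b5.2} {b5.3}


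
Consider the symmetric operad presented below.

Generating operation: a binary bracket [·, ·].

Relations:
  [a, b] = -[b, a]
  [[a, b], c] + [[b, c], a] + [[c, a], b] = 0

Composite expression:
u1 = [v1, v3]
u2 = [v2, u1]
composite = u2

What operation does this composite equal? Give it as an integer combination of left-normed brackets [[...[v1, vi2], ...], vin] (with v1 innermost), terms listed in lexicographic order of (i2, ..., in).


In the tensor algebra, words opening v1 carry the v1-anchored form.
Composite bracket: [v2, [v1, v3]]
Expanding via [a, b] = ab - ba: 4 signed words (2^2 = 4).
Keep just the words that open with v1:
  the word v1v3v2 carries sign -1 and contributes -[[v1, v3], v2]

-[[v1, v3], v2]


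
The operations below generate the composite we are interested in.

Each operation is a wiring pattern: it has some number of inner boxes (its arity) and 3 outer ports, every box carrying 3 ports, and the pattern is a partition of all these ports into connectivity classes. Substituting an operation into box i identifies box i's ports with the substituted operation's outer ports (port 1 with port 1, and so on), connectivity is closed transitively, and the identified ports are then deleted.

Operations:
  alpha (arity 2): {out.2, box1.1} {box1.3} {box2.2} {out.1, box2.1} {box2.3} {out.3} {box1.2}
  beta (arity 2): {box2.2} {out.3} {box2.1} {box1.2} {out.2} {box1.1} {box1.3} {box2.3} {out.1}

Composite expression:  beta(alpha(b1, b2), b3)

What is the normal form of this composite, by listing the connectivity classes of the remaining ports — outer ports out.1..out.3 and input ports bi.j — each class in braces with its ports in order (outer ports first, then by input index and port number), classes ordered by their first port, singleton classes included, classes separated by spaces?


{out.1} {out.2} {out.3} {b1.1} {b1.2} {b1.3} {b2.1} {b2.2} {b2.3} {b3.1} {b3.2} {b3.3}

Reachability decides: close wires over beta-identified ports.
alpha over (b1, b2) gives {out.1, b2.1} {out.2, b1.1} {out.3} {b1.2} {b1.3} {b2.2} {b2.3}, out.j being that stage's outer ports
beta over (b1, b2, b3) gives {out.1} {out.2} {out.3} {b1.1} {b1.2} {b1.3} {b2.1} {b2.2} {b2.3} {b3.1} {b3.2} {b3.3}, out.j being that stage's outer ports
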